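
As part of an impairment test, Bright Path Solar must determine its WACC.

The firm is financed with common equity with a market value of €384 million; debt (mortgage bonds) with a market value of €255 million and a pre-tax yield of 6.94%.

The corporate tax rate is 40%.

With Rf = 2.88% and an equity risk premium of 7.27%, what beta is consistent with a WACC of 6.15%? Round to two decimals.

Total capital V = 384 + 255 = 639.
Equity weight = 384/639 = 0.6009.
Mortgage bonds weight = 255/639 = 0.3991.
Debt contribution = 0.3991 × 6.94% × (1 − 40%) = 1.6617%.
Required equity contribution = 6.15% − 1.6617% = 4.4883%  ⇒  Re = 7.4688%.
CAPM: 7.4688% = 2.88% + β × 7.27%  ⇒  β = 0.6312.

0.63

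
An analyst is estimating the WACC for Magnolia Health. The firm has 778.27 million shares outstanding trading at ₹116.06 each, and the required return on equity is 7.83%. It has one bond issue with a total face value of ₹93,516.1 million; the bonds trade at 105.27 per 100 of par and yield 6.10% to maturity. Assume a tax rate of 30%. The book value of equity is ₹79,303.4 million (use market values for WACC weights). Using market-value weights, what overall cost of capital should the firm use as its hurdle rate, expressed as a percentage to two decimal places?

Market value of equity E = 116.06 × 778.27m = 90326.0162m. Market value of debt D = 93516.1m × 105.27/100 = 98444.39847m.
Total capital V = 90326.0162 + 98444.39847 = 188770.41467.
Equity: weight = 90326.0162/188770.41467 = 0.4785; cost = 7.83%.
Bonds outstanding: weight = 98444.39847/188770.41467 = 0.5215; after-tax cost = 6.1% × (1 − 30%) = 4.2700%.
WACC = 0.4785 × 7.8300% + 0.5215 × 4.2700% = 5.9734%.

5.97%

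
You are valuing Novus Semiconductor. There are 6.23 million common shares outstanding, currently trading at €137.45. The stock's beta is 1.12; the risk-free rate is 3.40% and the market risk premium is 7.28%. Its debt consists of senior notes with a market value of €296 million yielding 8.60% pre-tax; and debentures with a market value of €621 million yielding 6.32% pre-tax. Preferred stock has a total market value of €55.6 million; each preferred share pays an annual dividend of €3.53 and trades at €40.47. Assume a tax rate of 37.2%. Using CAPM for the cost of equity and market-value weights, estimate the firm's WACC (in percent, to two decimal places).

7.90%

Cost of equity via CAPM: Re = 3.4% + 1.12 × 7.28% = 11.5536%.
Cost of preferred: Rp = 3.53 / 40.47 = 8.7225%.
Market value of equity E = 137.45 × 6.23m = 856.3135m.
Total capital V = 856.3135 + 55.6 + 296 + 621 = 1828.9135.
Equity: weight = 856.3135/1828.9135 = 0.4682; cost = 11.5536%.
Preferred: weight = 55.6/1828.9135 = 0.0304; cost = 8.7225%.
Senior notes: weight = 296/1828.9135 = 0.1618; after-tax cost = 8.6% × (1 − 37.2%) = 5.4008%.
Debentures: weight = 621/1828.9135 = 0.3395; after-tax cost = 6.32% × (1 − 37.2%) = 3.9690%.
WACC = 0.4682 × 11.5536% + 0.0304 × 8.7225% + 0.1618 × 5.4008% + 0.3395 × 3.9690% = 7.8964%.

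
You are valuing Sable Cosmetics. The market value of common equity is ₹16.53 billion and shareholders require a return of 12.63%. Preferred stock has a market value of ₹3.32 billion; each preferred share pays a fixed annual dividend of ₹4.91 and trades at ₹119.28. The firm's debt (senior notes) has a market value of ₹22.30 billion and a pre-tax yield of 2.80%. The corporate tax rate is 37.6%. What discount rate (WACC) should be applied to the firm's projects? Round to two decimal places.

Cost of preferred: Rp = 4.91 / 119.28 = 4.1164%.
Total capital V = 16.53 + 3.32 + 22.3 = 42.15.
Equity: weight = 16.53/42.15 = 0.3922; cost = 12.63%.
Preferred: weight = 3.32/42.15 = 0.0788; cost = 4.1164%.
Senior notes: weight = 22.3/42.15 = 0.5291; after-tax cost = 2.8% × (1 − 37.6%) = 1.7472%.
WACC = 0.3922 × 12.6300% + 0.0788 × 4.1164% + 0.5291 × 1.7472% = 6.2017%.

6.20%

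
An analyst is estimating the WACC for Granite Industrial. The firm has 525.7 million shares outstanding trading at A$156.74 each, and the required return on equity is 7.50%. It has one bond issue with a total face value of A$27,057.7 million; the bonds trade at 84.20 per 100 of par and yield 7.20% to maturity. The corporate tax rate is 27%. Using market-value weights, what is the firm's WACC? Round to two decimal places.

7.01%

Market value of equity E = 156.74 × 525.7m = 82398.218m. Market value of debt D = 27057.7m × 84.2/100 = 22782.5834m.
Total capital V = 82398.218 + 22782.5834 = 105180.8014.
Equity: weight = 82398.218/105180.8014 = 0.7834; cost = 7.5%.
Bonds outstanding: weight = 22782.5834/105180.8014 = 0.2166; after-tax cost = 7.2% × (1 − 27%) = 5.2560%.
WACC = 0.7834 × 7.5000% + 0.2166 × 5.2560% = 7.0139%.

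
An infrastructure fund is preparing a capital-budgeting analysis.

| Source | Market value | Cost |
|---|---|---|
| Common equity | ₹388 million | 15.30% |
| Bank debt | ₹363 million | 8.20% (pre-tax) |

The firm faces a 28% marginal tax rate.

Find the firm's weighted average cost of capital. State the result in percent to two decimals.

10.76%

Total capital V = 388 + 363 = 751.
Equity: weight = 388/751 = 0.5166; cost = 15.3%.
Bank debt: weight = 363/751 = 0.4834; after-tax cost = 8.2% × (1 − 28%) = 5.9040%.
WACC = 0.5166 × 15.3000% + 0.4834 × 5.9040% = 10.7584%.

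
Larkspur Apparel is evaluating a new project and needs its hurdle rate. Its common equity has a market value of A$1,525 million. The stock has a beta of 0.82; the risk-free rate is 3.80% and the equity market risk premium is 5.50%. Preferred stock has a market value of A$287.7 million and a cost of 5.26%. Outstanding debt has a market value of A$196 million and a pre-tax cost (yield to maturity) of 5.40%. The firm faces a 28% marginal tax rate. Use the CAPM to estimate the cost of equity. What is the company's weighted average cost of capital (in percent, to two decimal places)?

Cost of equity via CAPM: Re = 3.8% + 0.82 × 5.5% = 8.3100%.
Total capital V = 1525 + 287.7 + 196 = 2008.7.
Equity: weight = 1525/2008.7 = 0.7592; cost = 8.31%.
Preferred: weight = 287.7/2008.7 = 0.1432; cost = 5.26%.
Debt: weight = 196/2008.7 = 0.0976; after-tax cost = 5.4% × (1 − 28%) = 3.8880%.
WACC = 0.7592 × 8.3100% + 0.1432 × 5.2600% + 0.0976 × 3.8880% = 7.4417%.

7.44%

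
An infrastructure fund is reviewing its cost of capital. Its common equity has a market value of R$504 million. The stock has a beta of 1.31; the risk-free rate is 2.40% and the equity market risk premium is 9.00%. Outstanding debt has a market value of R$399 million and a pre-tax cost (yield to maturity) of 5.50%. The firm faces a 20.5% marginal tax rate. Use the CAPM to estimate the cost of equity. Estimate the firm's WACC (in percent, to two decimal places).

Cost of equity via CAPM: Re = 2.4% + 1.31 × 9.0% = 14.1900%.
Total capital V = 504 + 399 = 903.
Equity: weight = 504/903 = 0.5581; cost = 14.19%.
Debt: weight = 399/903 = 0.4419; after-tax cost = 5.5% × (1 − 20.5%) = 4.3725%.
WACC = 0.5581 × 14.1900% + 0.4419 × 4.3725% = 9.8520%.

9.85%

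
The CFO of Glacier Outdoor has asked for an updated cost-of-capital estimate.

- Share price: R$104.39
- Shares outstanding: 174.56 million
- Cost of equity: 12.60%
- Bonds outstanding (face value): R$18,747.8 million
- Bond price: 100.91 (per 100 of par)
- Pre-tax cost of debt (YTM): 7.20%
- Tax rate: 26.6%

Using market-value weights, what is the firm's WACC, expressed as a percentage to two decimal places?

8.87%

Market value of equity E = 104.39 × 174.56m = 18222.3184m. Market value of debt D = 18747.8m × 100.91/100 = 18918.40498m.
Total capital V = 18222.3184 + 18918.40498 = 37140.72338.
Equity: weight = 18222.3184/37140.72338 = 0.4906; cost = 12.6%.
Bonds outstanding: weight = 18918.40498/37140.72338 = 0.5094; after-tax cost = 7.2% × (1 − 26.6%) = 5.2848%.
WACC = 0.4906 × 12.6000% + 0.5094 × 5.2848% = 8.8738%.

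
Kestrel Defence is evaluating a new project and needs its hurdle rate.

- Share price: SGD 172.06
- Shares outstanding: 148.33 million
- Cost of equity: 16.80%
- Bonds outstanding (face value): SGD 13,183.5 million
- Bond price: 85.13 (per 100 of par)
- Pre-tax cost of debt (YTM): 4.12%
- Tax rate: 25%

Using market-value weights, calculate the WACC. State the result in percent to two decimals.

12.61%

Market value of equity E = 172.06 × 148.33m = 25521.6598m. Market value of debt D = 13183.5m × 85.13/100 = 11223.11355m.
Total capital V = 25521.6598 + 11223.11355 = 36744.77335.
Equity: weight = 25521.6598/36744.77335 = 0.6946; cost = 16.8%.
Bonds outstanding: weight = 11223.11355/36744.77335 = 0.3054; after-tax cost = 4.12% × (1 − 25%) = 3.0900%.
WACC = 0.6946 × 16.8000% + 0.3054 × 3.0900% = 12.6125%.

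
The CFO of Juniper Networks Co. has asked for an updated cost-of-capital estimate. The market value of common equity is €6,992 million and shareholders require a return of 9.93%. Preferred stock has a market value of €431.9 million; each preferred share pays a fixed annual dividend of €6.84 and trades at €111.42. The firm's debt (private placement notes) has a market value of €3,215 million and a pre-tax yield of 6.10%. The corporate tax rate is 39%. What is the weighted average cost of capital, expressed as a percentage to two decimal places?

7.90%

Cost of preferred: Rp = 6.84 / 111.42 = 6.1389%.
Total capital V = 6992 + 431.9 + 3215 = 10638.9.
Equity: weight = 6992/10638.9 = 0.6572; cost = 9.93%.
Preferred: weight = 431.9/10638.9 = 0.0406; cost = 6.1389%.
Private placement notes: weight = 3215/10638.9 = 0.3022; after-tax cost = 6.1% × (1 − 39%) = 3.7210%.
WACC = 0.6572 × 9.9300% + 0.0406 × 6.1389% + 0.3022 × 3.7210% = 7.8998%.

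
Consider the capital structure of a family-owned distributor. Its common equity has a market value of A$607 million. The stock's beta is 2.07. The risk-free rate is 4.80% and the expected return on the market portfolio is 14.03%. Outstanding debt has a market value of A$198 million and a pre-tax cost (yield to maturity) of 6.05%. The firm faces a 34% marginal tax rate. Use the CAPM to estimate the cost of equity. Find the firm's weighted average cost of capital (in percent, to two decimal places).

Market risk premium = 14.03% − 4.8% = 9.23%.
Cost of equity via CAPM: Re = 4.8% + 2.07 × 9.23% = 23.9061%.
Total capital V = 607 + 198 = 805.
Equity: weight = 607/805 = 0.7540; cost = 23.9061%.
Debt: weight = 198/805 = 0.2460; after-tax cost = 6.05% × (1 − 34%) = 3.9930%.
WACC = 0.7540 × 23.9061% + 0.2460 × 3.9930% = 19.0082%.

19.01%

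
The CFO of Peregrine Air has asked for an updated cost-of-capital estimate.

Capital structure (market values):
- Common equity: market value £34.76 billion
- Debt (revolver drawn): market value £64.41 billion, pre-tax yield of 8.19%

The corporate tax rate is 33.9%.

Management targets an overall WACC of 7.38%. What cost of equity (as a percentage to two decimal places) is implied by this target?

Total capital V = 34.76 + 64.41 = 99.17.
Equity weight = 34.76/99.17 = 0.3505.
Revolver drawn weight = 64.41/99.17 = 0.6495.
Debt contribution = 0.6495 × 8.19% × (1 − 33.9%) = 3.5161%.
Required equity contribution = 7.38% − 3.5161% = 3.8639%.
Re = 3.8639% / 0.3505 = 11.0237%.

11.02%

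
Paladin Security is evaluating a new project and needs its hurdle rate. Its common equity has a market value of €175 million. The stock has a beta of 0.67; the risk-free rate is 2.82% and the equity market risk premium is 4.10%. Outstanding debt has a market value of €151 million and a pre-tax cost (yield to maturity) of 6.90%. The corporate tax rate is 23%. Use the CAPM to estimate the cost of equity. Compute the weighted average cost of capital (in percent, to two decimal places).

5.45%

Cost of equity via CAPM: Re = 2.82% + 0.67 × 4.1% = 5.5670%.
Total capital V = 175 + 151 = 326.
Equity: weight = 175/326 = 0.5368; cost = 5.567%.
Debt: weight = 151/326 = 0.4632; after-tax cost = 6.9% × (1 − 23%) = 5.3130%.
WACC = 0.5368 × 5.5670% + 0.4632 × 5.3130% = 5.4493%.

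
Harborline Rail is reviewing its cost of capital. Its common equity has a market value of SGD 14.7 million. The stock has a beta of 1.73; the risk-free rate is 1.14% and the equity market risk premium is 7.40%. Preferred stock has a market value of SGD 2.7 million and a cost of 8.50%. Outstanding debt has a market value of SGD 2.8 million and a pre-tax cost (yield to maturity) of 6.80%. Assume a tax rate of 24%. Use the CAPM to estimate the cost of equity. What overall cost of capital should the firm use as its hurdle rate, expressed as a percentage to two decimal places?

Cost of equity via CAPM: Re = 1.14% + 1.73 × 7.4% = 13.9420%.
Total capital V = 14.7 + 2.7 + 2.8 = 20.2.
Equity: weight = 14.7/20.2 = 0.7277; cost = 13.942%.
Preferred: weight = 2.7/20.2 = 0.1337; cost = 8.5%.
Debt: weight = 2.8/20.2 = 0.1386; after-tax cost = 6.8% × (1 − 24%) = 5.1680%.
WACC = 0.7277 × 13.9420% + 0.1337 × 8.5000% + 0.1386 × 5.1680% = 11.9984%.

12.00%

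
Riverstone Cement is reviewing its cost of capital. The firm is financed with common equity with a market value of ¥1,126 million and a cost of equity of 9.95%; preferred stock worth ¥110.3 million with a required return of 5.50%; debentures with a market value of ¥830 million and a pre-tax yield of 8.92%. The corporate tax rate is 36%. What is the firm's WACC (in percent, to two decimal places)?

Total capital V = 1126 + 110.3 + 830 = 2066.3.
Equity: weight = 1126/2066.3 = 0.5449; cost = 9.95%.
Preferred: weight = 110.3/2066.3 = 0.0534; cost = 5.5%.
Debentures: weight = 830/2066.3 = 0.4017; after-tax cost = 8.92% × (1 − 36%) = 5.7088%.
WACC = 0.5449 × 9.9500% + 0.0534 × 5.5000% + 0.4017 × 5.7088% = 8.0088%.

8.01%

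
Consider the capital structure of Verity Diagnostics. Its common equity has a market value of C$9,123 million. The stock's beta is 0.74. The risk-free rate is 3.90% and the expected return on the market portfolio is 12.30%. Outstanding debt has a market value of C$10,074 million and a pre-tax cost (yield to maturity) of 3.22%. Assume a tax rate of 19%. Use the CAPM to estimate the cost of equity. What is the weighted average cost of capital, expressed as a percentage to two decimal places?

Market risk premium = 12.3% − 3.9% = 8.4%.
Cost of equity via CAPM: Re = 3.9% + 0.74 × 8.4% = 10.1160%.
Total capital V = 9123 + 10074 = 19197.
Equity: weight = 9123/19197 = 0.4752; cost = 10.116%.
Debt: weight = 10074/19197 = 0.5248; after-tax cost = 3.22% × (1 − 19%) = 2.6082%.
WACC = 0.4752 × 10.1160% + 0.5248 × 2.6082% = 6.1761%.

6.18%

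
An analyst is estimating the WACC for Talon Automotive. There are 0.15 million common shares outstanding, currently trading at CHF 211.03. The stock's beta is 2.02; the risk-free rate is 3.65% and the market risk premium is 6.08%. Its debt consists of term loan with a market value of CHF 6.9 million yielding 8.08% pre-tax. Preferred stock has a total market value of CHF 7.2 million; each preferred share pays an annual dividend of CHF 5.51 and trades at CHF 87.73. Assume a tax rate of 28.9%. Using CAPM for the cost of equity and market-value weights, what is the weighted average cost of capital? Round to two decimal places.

12.88%

Cost of equity via CAPM: Re = 3.65% + 2.02 × 6.08% = 15.9316%.
Cost of preferred: Rp = 5.51 / 87.73 = 6.2806%.
Market value of equity E = 211.03 × 0.15m = 31.6545m.
Total capital V = 31.6545 + 7.2 + 6.9 = 45.7545.
Equity: weight = 31.6545/45.7545 = 0.6918; cost = 15.9316%.
Preferred: weight = 7.2/45.7545 = 0.1574; cost = 6.2806%.
Term loan: weight = 6.9/45.7545 = 0.1508; after-tax cost = 8.08% × (1 − 28.9%) = 5.7449%.
WACC = 0.6918 × 15.9316% + 0.1574 × 6.2806% + 0.1508 × 5.7449% = 12.8767%.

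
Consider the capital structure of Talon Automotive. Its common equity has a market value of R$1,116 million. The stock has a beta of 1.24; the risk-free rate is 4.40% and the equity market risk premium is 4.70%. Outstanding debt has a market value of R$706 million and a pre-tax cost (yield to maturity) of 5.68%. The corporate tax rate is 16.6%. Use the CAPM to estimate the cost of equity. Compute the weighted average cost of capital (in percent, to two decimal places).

8.10%

Cost of equity via CAPM: Re = 4.4% + 1.24 × 4.7% = 10.2280%.
Total capital V = 1116 + 706 = 1822.
Equity: weight = 1116/1822 = 0.6125; cost = 10.228%.
Debt: weight = 706/1822 = 0.3875; after-tax cost = 5.68% × (1 − 16.6%) = 4.7371%.
WACC = 0.6125 × 10.2280% + 0.3875 × 4.7371% = 8.1004%.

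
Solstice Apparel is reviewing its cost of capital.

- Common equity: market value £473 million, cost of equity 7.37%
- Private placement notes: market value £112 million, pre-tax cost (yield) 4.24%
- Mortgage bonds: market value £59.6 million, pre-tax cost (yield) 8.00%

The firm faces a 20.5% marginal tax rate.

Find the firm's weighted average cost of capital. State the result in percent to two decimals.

6.58%

Total capital V = 473 + 112 + 59.6 = 644.6.
Equity: weight = 473/644.6 = 0.7338; cost = 7.37%.
Private placement notes: weight = 112/644.6 = 0.1738; after-tax cost = 4.24% × (1 − 20.5%) = 3.3708%.
Mortgage bonds: weight = 59.6/644.6 = 0.0925; after-tax cost = 8% × (1 − 20.5%) = 6.3600%.
WACC = 0.7338 × 7.3700% + 0.1738 × 3.3708% + 0.0925 × 6.3600% = 6.5817%.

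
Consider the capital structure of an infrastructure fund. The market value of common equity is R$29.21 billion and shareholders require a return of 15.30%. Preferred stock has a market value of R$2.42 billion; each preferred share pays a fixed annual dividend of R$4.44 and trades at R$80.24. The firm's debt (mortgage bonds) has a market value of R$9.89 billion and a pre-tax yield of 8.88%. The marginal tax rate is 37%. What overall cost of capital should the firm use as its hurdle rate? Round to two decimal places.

Cost of preferred: Rp = 4.44 / 80.24 = 5.5334%.
Total capital V = 29.21 + 2.42 + 9.89 = 41.52.
Equity: weight = 29.21/41.52 = 0.7035; cost = 15.3%.
Preferred: weight = 2.42/41.52 = 0.0583; cost = 5.5334%.
Mortgage bonds: weight = 9.89/41.52 = 0.2382; after-tax cost = 8.88% × (1 − 37%) = 5.5944%.
WACC = 0.7035 × 15.3000% + 0.0583 × 5.5334% + 0.2382 × 5.5944% = 12.4189%.

12.42%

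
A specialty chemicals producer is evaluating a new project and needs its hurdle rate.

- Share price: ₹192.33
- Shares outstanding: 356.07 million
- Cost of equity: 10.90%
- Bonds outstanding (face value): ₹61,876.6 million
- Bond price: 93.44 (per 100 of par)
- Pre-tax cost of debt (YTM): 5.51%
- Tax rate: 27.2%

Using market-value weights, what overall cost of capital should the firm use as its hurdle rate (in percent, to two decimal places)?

Market value of equity E = 192.33 × 356.07m = 68482.9431m. Market value of debt D = 61876.6m × 93.44/100 = 57817.49504m.
Total capital V = 68482.9431 + 57817.49504 = 126300.43814.
Equity: weight = 68482.9431/126300.43814 = 0.5422; cost = 10.9%.
Bonds outstanding: weight = 57817.49504/126300.43814 = 0.4578; after-tax cost = 5.51% × (1 − 27.2%) = 4.0113%.
WACC = 0.5422 × 10.9000% + 0.4578 × 4.0113% = 7.7465%.

7.75%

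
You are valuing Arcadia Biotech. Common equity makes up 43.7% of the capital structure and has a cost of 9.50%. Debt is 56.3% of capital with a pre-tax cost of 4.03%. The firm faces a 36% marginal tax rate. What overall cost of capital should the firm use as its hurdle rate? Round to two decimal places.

After-tax cost of debt = 4.03% × (1 − 36%) = 2.5792%.
WACC = 0.437 × 9.5000% + 0.563 × 2.5792% = 5.6036%.

5.60%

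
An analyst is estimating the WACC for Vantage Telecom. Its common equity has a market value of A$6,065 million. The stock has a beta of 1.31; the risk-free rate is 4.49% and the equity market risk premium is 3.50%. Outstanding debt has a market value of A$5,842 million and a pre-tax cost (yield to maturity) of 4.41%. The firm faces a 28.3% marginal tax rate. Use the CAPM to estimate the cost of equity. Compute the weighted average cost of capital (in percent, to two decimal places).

Cost of equity via CAPM: Re = 4.49% + 1.31 × 3.5% = 9.0750%.
Total capital V = 6065 + 5842 = 11907.
Equity: weight = 6065/11907 = 0.5094; cost = 9.075%.
Debt: weight = 5842/11907 = 0.4906; after-tax cost = 4.41% × (1 − 28.3%) = 3.1620%.
WACC = 0.5094 × 9.0750% + 0.4906 × 3.1620% = 6.1739%.

6.17%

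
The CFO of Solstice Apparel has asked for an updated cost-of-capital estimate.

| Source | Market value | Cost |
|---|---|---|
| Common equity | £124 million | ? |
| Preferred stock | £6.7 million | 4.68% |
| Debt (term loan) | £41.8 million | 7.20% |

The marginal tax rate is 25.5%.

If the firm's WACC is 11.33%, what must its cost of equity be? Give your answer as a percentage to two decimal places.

13.70%

Total capital V = 124 + 6.7 + 41.8 = 172.5.
Equity weight = 124/172.5 = 0.7188.
Preferred weight = 6.7/172.5 = 0.0388.
Term loan weight = 41.8/172.5 = 0.2423.
Debt contribution = 0.2423 × 7.2% × (1 − 25.5%) = 1.2998%.
Preferred contribution = 0.0388 × 4.68% = 0.1818%.
Required equity contribution = 11.33% − 1.4816% = 9.8484%.
Re = 9.8484% / 0.7188 = 13.7004%.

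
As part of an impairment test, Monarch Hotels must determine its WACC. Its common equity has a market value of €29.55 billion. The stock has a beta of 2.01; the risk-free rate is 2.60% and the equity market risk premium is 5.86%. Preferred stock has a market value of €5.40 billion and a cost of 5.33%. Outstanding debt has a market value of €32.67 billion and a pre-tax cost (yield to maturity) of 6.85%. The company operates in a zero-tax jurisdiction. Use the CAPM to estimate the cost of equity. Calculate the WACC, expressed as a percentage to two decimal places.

Cost of equity via CAPM: Re = 2.6% + 2.01 × 5.86% = 14.3786%.
Total capital V = 29.55 + 5.4 + 32.67 = 67.62.
Equity: weight = 29.55/67.62 = 0.4370; cost = 14.3786%.
Preferred: weight = 5.4/67.62 = 0.0799; cost = 5.33%.
Debt: weight = 32.67/67.62 = 0.4831; after-tax cost = 6.85% × (1 − 0%) = 6.8500%.
WACC = 0.4370 × 14.3786% + 0.0799 × 5.3300% + 0.4831 × 6.8500% = 10.0186%.

10.02%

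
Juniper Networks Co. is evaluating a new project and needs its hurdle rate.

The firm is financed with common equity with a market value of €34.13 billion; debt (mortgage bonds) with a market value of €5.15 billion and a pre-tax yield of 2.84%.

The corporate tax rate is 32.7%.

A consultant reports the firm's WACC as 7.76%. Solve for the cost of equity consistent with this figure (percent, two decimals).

8.64%

Total capital V = 34.13 + 5.15 = 39.28.
Equity weight = 34.13/39.28 = 0.8689.
Mortgage bonds weight = 5.15/39.28 = 0.1311.
Debt contribution = 0.1311 × 2.84% × (1 − 32.7%) = 0.2506%.
Required equity contribution = 7.76% − 0.2506% = 7.5094%.
Re = 7.5094% / 0.8689 = 8.6425%.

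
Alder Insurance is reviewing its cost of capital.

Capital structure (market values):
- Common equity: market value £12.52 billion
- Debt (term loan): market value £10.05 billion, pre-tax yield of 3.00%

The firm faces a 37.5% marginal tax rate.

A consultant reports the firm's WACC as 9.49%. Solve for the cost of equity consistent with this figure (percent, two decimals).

Total capital V = 12.52 + 10.05 = 22.57.
Equity weight = 12.52/22.57 = 0.5547.
Term loan weight = 10.05/22.57 = 0.4453.
Debt contribution = 0.4453 × 3% × (1 − 37.5%) = 0.8349%.
Required equity contribution = 9.49% − 0.8349% = 8.6551%.
Re = 8.6551% / 0.5547 = 15.6027%.

15.60%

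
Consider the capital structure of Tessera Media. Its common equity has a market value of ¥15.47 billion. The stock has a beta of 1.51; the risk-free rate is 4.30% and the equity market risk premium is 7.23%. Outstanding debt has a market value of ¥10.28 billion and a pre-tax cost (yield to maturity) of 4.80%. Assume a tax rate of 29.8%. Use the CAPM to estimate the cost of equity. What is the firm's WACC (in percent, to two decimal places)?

10.49%

Cost of equity via CAPM: Re = 4.3% + 1.51 × 7.23% = 15.2173%.
Total capital V = 15.47 + 10.28 = 25.75.
Equity: weight = 15.47/25.75 = 0.6008; cost = 15.2173%.
Debt: weight = 10.28/25.75 = 0.3992; after-tax cost = 4.8% × (1 − 29.8%) = 3.3696%.
WACC = 0.6008 × 15.2173% + 0.3992 × 3.3696% = 10.4874%.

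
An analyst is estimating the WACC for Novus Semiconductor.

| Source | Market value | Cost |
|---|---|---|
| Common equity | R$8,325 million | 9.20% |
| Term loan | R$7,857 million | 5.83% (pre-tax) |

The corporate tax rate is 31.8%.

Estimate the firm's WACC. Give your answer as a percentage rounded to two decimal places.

6.66%

Total capital V = 8325 + 7857 = 16182.
Equity: weight = 8325/16182 = 0.5145; cost = 9.2%.
Term loan: weight = 7857/16182 = 0.4855; after-tax cost = 5.83% × (1 − 31.8%) = 3.9761%.
WACC = 0.5145 × 9.2000% + 0.4855 × 3.9761% = 6.6636%.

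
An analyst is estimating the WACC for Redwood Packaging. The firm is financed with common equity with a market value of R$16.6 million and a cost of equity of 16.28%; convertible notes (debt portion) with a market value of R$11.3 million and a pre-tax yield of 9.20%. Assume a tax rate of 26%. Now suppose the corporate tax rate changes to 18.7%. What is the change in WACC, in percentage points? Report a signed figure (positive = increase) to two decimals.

+0.27 pp

Current WACC:
Total capital V = 16.6 + 11.3 = 27.9.
Equity: weight = 16.6/27.9 = 0.5950; cost = 16.28%.
Convertible notes (debt portion): weight = 11.3/27.9 = 0.4050; after-tax cost = 9.2% × (1 − 26%) = 6.8080%.
WACC = 0.5950 × 16.2800% + 0.4050 × 6.8080% = 12.4437%.
After the change:
Total capital V = 16.6 + 11.3 = 27.9.
Equity: weight = 16.6/27.9 = 0.5950; cost = 16.28%.
Convertible notes (debt portion): weight = 11.3/27.9 = 0.4050; after-tax cost = 9.2% × (1 − 18.7%) = 7.4796%.
WACC = 0.5950 × 16.2800% + 0.4050 × 7.4796% = 12.7157%.
Change in WACC = 12.7157% − 12.4437% = 0.2720 pp.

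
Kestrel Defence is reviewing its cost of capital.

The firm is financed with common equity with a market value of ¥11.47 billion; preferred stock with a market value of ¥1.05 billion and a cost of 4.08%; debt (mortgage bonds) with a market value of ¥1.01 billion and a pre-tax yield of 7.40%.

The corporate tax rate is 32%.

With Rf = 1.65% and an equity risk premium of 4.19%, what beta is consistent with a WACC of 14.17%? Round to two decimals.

Total capital V = 11.47 + 1.05 + 1.01 = 13.53.
Equity weight = 11.47/13.53 = 0.8477.
Preferred weight = 1.05/13.53 = 0.0776.
Mortgage bonds weight = 1.01/13.53 = 0.0746.
Debt contribution = 0.0746 × 7.4% × (1 − 32%) = 0.3756%.
Preferred contribution = 0.0776 × 4.08% = 0.3166%.
Required equity contribution = 14.17% − 0.6923% = 13.4777%  ⇒  Re = 15.8983%.
CAPM: 15.8983% = 1.65% + β × 4.19%  ⇒  β = 3.4006.

3.40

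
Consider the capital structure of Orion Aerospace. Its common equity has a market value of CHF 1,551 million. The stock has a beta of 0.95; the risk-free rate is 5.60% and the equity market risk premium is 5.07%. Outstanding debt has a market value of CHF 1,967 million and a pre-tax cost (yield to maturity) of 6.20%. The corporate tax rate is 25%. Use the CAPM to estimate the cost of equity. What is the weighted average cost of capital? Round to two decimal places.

Cost of equity via CAPM: Re = 5.6% + 0.95 × 5.07% = 10.4165%.
Total capital V = 1551 + 1967 = 3518.
Equity: weight = 1551/3518 = 0.4409; cost = 10.4165%.
Debt: weight = 1967/3518 = 0.5591; after-tax cost = 6.2% × (1 − 25%) = 4.6500%.
WACC = 0.4409 × 10.4165% + 0.5591 × 4.6500% = 7.1923%.

7.19%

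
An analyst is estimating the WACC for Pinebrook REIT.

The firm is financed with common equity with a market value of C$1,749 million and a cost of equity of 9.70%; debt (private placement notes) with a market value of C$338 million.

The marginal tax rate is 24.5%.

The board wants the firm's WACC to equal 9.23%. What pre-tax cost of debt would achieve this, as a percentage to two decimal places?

9.00%

Total capital V = 1749 + 338 = 2087.
Equity weight = 1749/2087 = 0.8380.
Private placement notes weight = 338/2087 = 0.1620.
Equity contribution = 0.8380 × 9.7% = 8.1290%.
Remaining for debt = 9.23% − 8.1290% = 1.1010%.
Rd × (1 − 24.5%) × 0.1620 = 1.1010%  ⇒  Rd = 9.0039%.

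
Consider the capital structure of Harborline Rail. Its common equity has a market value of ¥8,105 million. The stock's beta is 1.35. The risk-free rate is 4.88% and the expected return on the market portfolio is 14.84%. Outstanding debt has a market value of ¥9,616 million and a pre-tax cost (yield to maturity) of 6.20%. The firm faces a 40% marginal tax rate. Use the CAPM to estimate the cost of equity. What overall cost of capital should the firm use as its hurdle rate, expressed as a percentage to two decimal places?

10.40%

Market risk premium = 14.84% − 4.88% = 9.96%.
Cost of equity via CAPM: Re = 4.88% + 1.35 × 9.96% = 18.3260%.
Total capital V = 8105 + 9616 = 17721.
Equity: weight = 8105/17721 = 0.4574; cost = 18.326%.
Debt: weight = 9616/17721 = 0.5426; after-tax cost = 6.2% × (1 − 40%) = 3.7200%.
WACC = 0.4574 × 18.3260% + 0.5426 × 3.7200% = 10.4003%.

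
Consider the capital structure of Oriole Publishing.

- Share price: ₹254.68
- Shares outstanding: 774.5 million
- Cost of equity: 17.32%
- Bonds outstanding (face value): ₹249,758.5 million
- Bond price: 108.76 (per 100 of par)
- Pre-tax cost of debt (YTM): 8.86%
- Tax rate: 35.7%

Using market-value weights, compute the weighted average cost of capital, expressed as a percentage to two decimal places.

10.59%

Market value of equity E = 254.68 × 774.5m = 197249.66m. Market value of debt D = 249758.5m × 108.76/100 = 271637.3446m.
Total capital V = 197249.66 + 271637.3446 = 468887.0046.
Equity: weight = 197249.66/468887.0046 = 0.4207; cost = 17.32%.
Bonds outstanding: weight = 271637.3446/468887.0046 = 0.5793; after-tax cost = 8.86% × (1 − 35.7%) = 5.6970%.
WACC = 0.4207 × 17.3200% + 0.5793 × 5.6970% = 10.5865%.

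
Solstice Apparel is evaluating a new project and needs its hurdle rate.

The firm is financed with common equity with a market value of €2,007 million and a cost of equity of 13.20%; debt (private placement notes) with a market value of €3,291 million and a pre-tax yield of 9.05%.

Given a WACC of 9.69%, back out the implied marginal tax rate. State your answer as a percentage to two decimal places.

16.58%

Total capital V = 2007 + 3291 = 5298.
Equity weight = 2007/5298 = 0.3788.
Private placement notes weight = 3291/5298 = 0.6212.
Equity contribution = 0.3788 × 13.2% = 5.0005%.
Debt contribution must be 9.69% − 5.0005% = 4.6895%.
0.6212 × 9.05% × (1 − T) = 4.6895%  ⇒  (1 − T) = 0.8342.
T = 16.5807%.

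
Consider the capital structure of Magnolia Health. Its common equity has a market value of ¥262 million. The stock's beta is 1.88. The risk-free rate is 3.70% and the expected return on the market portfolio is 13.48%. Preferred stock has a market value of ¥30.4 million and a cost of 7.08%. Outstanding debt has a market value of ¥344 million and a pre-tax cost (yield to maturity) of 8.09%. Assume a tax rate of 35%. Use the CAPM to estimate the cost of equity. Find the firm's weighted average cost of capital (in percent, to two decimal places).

12.27%

Market risk premium = 13.48% − 3.7% = 9.78%.
Cost of equity via CAPM: Re = 3.7% + 1.88 × 9.78% = 22.0864%.
Total capital V = 262 + 30.4 + 344 = 636.4.
Equity: weight = 262/636.4 = 0.4117; cost = 22.0864%.
Preferred: weight = 30.4/636.4 = 0.0478; cost = 7.08%.
Debt: weight = 344/636.4 = 0.5405; after-tax cost = 8.09% × (1 − 35%) = 5.2585%.
WACC = 0.4117 × 22.0864% + 0.0478 × 7.0800% + 0.5405 × 5.2585% = 12.2734%.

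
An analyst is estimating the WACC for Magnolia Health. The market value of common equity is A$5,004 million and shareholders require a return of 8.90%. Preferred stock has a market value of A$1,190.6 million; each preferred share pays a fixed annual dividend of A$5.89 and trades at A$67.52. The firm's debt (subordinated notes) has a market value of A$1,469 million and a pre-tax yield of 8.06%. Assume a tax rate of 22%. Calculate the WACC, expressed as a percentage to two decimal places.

Cost of preferred: Rp = 5.89 / 67.52 = 8.7233%.
Total capital V = 5004 + 1190.6 + 1469 = 7663.6.
Equity: weight = 5004/7663.6 = 0.6530; cost = 8.9%.
Preferred: weight = 1190.6/7663.6 = 0.1554; cost = 8.7233%.
Subordinated notes: weight = 1469/7663.6 = 0.1917; after-tax cost = 8.06% × (1 − 22%) = 6.2868%.
WACC = 0.6530 × 8.9000% + 0.1554 × 8.7233% + 0.1917 × 6.2868% = 8.3716%.

8.37%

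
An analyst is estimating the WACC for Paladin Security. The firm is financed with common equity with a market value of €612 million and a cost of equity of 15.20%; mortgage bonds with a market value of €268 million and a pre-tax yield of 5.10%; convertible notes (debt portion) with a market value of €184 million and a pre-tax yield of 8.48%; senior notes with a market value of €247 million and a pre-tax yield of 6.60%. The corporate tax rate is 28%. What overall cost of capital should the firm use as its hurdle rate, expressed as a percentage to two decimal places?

9.60%

Total capital V = 612 + 268 + 184 + 247 = 1311.
Equity: weight = 612/1311 = 0.4668; cost = 15.2%.
Mortgage bonds: weight = 268/1311 = 0.2044; after-tax cost = 5.1% × (1 − 28%) = 3.6720%.
Convertible notes (debt portion): weight = 184/1311 = 0.1404; after-tax cost = 8.48% × (1 − 28%) = 6.1056%.
Senior notes: weight = 247/1311 = 0.1884; after-tax cost = 6.6% × (1 − 28%) = 4.7520%.
WACC = 0.4668 × 15.2000% + 0.2044 × 3.6720% + 0.1404 × 6.1056% + 0.1884 × 4.7520% = 9.5985%.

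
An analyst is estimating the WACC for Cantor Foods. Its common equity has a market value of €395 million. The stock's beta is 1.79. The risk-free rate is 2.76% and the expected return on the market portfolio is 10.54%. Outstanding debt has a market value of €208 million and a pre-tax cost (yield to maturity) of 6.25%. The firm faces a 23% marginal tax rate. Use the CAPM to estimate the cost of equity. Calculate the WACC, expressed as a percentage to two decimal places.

Market risk premium = 10.54% − 2.76% = 7.78%.
Cost of equity via CAPM: Re = 2.76% + 1.79 × 7.78% = 16.6862%.
Total capital V = 395 + 208 = 603.
Equity: weight = 395/603 = 0.6551; cost = 16.6862%.
Debt: weight = 208/603 = 0.3449; after-tax cost = 6.25% × (1 − 23%) = 4.8125%.
WACC = 0.6551 × 16.6862% + 0.3449 × 4.8125% = 12.5905%.

12.59%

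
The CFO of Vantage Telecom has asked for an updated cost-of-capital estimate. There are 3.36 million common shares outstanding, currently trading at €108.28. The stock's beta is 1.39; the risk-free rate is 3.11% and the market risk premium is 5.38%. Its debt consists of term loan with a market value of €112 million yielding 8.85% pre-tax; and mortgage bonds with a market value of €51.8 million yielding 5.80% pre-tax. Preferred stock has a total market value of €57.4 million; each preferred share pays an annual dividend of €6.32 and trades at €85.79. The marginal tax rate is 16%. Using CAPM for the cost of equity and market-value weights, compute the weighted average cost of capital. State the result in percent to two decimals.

Cost of equity via CAPM: Re = 3.11% + 1.39 × 5.38% = 10.5882%.
Cost of preferred: Rp = 6.32 / 85.79 = 7.3668%.
Market value of equity E = 108.28 × 3.36m = 363.8208m.
Total capital V = 363.8208 + 57.4 + 112 + 51.8 = 585.0208.
Equity: weight = 363.8208/585.0208 = 0.6219; cost = 10.5882%.
Preferred: weight = 57.4/585.0208 = 0.0981; cost = 7.3668%.
Term loan: weight = 112/585.0208 = 0.1914; after-tax cost = 8.85% × (1 − 16%) = 7.4340%.
Mortgage bonds: weight = 51.8/585.0208 = 0.0885; after-tax cost = 5.8% × (1 − 16%) = 4.8720%.
WACC = 0.6219 × 10.5882% + 0.0981 × 7.3668% + 0.1914 × 7.4340% + 0.0885 × 4.8720% = 9.1621%.

9.16%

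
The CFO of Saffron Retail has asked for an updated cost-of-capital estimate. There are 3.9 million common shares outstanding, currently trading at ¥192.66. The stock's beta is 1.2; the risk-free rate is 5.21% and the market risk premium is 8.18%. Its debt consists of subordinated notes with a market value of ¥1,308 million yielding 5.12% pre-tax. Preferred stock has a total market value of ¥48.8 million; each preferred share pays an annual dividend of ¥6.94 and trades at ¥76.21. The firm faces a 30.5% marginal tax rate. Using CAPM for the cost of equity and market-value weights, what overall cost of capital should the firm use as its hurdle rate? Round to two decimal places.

7.77%

Cost of equity via CAPM: Re = 5.21% + 1.2 × 8.18% = 15.0260%.
Cost of preferred: Rp = 6.94 / 76.21 = 9.1064%.
Market value of equity E = 192.66 × 3.9m = 751.374m.
Total capital V = 751.374 + 48.8 + 1308 = 2108.174.
Equity: weight = 751.374/2108.174 = 0.3564; cost = 15.026%.
Preferred: weight = 48.8/2108.174 = 0.0231; cost = 9.1064%.
Subordinated notes: weight = 1308/2108.174 = 0.6204; after-tax cost = 5.12% × (1 − 30.5%) = 3.5584%.
WACC = 0.3564 × 15.0260% + 0.0231 × 9.1064% + 0.6204 × 3.5584% = 7.7740%.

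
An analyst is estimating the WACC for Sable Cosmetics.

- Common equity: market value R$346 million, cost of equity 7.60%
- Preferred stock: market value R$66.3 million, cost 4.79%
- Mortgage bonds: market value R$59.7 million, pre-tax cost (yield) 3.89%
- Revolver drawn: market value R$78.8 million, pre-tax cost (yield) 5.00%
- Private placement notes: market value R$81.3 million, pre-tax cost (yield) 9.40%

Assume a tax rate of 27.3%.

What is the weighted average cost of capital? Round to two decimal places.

Total capital V = 346 + 66.3 + 59.7 + 78.8 + 81.3 = 632.1.
Equity: weight = 346/632.1 = 0.5474; cost = 7.6%.
Preferred: weight = 66.3/632.1 = 0.1049; cost = 4.79%.
Mortgage bonds: weight = 59.7/632.1 = 0.0944; after-tax cost = 3.89% × (1 − 27.3%) = 2.8280%.
Revolver drawn: weight = 78.8/632.1 = 0.1247; after-tax cost = 5% × (1 − 27.3%) = 3.6350%.
Private placement notes: weight = 81.3/632.1 = 0.1286; after-tax cost = 9.4% × (1 − 27.3%) = 6.8338%.
WACC = 0.5474 × 7.6000% + 0.1049 × 4.7900% + 0.0944 × 2.8280% + 0.1247 × 3.6350% + 0.1286 × 6.8338% = 6.2617%.

6.26%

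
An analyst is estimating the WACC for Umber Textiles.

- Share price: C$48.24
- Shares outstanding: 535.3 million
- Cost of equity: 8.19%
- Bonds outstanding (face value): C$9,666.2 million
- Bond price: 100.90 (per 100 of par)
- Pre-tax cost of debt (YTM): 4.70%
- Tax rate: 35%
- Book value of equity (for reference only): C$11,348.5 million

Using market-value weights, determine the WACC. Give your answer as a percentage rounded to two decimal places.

6.78%

Market value of equity E = 48.24 × 535.3m = 25822.872m. Market value of debt D = 9666.2m × 100.9/100 = 9753.1958m.
Total capital V = 25822.872 + 9753.1958 = 35576.0678.
Equity: weight = 25822.872/35576.0678 = 0.7258; cost = 8.19%.
Bonds outstanding: weight = 9753.1958/35576.0678 = 0.2742; after-tax cost = 4.7% × (1 − 35%) = 3.0550%.
WACC = 0.7258 × 8.1900% + 0.2742 × 3.0550% = 6.7822%.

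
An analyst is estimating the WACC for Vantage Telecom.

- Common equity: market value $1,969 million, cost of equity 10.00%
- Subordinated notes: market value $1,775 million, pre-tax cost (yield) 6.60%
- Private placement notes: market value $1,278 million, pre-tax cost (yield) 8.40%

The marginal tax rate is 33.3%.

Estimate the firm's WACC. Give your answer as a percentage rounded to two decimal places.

6.90%

Total capital V = 1969 + 1775 + 1278 = 5022.
Equity: weight = 1969/5022 = 0.3921; cost = 10%.
Subordinated notes: weight = 1775/5022 = 0.3534; after-tax cost = 6.6% × (1 − 33.3%) = 4.4022%.
Private placement notes: weight = 1278/5022 = 0.2545; after-tax cost = 8.4% × (1 − 33.3%) = 5.6028%.
WACC = 0.3921 × 10.0000% + 0.3534 × 4.4022% + 0.2545 × 5.6028% = 6.9025%.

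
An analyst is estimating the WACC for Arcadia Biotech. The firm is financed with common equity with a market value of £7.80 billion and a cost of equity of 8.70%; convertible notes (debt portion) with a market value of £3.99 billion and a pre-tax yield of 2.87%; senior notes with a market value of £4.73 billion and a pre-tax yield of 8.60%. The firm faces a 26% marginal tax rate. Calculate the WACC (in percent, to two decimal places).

Total capital V = 7.8 + 3.99 + 4.73 = 16.52.
Equity: weight = 7.8/16.52 = 0.4722; cost = 8.7%.
Convertible notes (debt portion): weight = 3.99/16.52 = 0.2415; after-tax cost = 2.87% × (1 − 26%) = 2.1238%.
Senior notes: weight = 4.73/16.52 = 0.2863; after-tax cost = 8.6% × (1 − 26%) = 6.3640%.
WACC = 0.4722 × 8.7000% + 0.2415 × 2.1238% + 0.2863 × 6.3640% = 6.4428%.

6.44%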